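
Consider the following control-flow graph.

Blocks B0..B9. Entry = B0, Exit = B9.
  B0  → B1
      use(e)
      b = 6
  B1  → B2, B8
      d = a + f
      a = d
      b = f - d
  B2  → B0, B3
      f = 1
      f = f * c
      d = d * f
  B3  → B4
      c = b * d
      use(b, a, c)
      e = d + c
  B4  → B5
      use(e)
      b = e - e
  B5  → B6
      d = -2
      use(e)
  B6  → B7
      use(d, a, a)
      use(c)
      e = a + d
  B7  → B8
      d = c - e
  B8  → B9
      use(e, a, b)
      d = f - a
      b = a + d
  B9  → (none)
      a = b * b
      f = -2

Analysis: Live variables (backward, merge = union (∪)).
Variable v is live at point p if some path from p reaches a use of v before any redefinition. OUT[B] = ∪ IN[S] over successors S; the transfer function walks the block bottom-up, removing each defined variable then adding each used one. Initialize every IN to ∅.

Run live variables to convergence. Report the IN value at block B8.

Fixpoint table:
  B0:  IN={a, c, e, f}  OUT={a, c, e, f}
  B1:  IN={a, c, e, f}  OUT={a, b, c, d, e, f}
  B2:  IN={a, b, c, d, e}  OUT={a, b, c, d, e, f}
  B3:  IN={a, b, d, f}  OUT={a, c, e, f}
  B4:  IN={a, c, e, f}  OUT={a, b, c, e, f}
  B5:  IN={a, b, c, e, f}  OUT={a, b, c, d, f}
  B6:  IN={a, b, c, d, f}  OUT={a, b, c, e, f}
  B7:  IN={a, b, c, e, f}  OUT={a, b, e, f}
  B8:  IN={a, b, e, f}  OUT={b}
  B9:  IN={b}  OUT={}

Merge at B8: OUT[B8] = IN[B9] = {b}
Applying B8's transfer function to that OUT value gives IN[B8] (row B8 above).

Answer: {a, b, e, f}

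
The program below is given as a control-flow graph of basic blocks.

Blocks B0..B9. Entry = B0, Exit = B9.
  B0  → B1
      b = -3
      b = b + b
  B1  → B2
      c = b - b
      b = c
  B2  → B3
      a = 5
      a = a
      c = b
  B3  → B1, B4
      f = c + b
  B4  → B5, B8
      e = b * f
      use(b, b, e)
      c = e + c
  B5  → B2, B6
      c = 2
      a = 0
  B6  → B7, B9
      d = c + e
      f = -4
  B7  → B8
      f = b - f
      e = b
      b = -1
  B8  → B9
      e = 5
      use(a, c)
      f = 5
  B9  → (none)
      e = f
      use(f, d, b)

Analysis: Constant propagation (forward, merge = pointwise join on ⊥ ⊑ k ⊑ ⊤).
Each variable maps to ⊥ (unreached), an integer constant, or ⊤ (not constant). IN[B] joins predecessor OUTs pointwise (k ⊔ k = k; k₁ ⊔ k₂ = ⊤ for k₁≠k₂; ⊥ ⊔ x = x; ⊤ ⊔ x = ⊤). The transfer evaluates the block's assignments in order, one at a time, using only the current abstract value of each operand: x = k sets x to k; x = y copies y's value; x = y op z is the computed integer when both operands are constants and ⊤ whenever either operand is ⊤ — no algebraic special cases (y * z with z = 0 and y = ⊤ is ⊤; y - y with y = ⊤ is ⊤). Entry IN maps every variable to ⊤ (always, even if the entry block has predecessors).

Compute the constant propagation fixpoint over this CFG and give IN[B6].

Answer: {a: 0, b: ⊤, c: 2, d: ⊤, e: ⊤, f: ⊤}

Working:
Per-block solution:
  B0: | IN=(all ⊤) | OUT={b:-6; rest ⊤}
  B1: | IN=(all ⊤) | OUT=(all ⊤)
  B2: | IN=(all ⊤) | OUT={a:5; rest ⊤}
  B3: | IN={a:5; rest ⊤} | OUT={a:5; rest ⊤}
  B4: | IN={a:5; rest ⊤} | OUT={a:5; rest ⊤}
  B5: | IN={a:5; rest ⊤} | OUT={a:0, c:2; rest ⊤}
  B6: | IN={a:0, c:2; rest ⊤} | OUT={a:0, c:2, f:-4; rest ⊤}
  B7: | IN={a:0, c:2, f:-4; rest ⊤} | OUT={a:0, b:-1, c:2; rest ⊤}
  B8: | IN=(all ⊤) | OUT={e:5, f:5; rest ⊤}
  B9: | IN=(all ⊤) | OUT=(all ⊤)

Merge at B6: IN[B6] = OUT[B5] = {a: 0, b: ⊤, c: 2, d: ⊤, e: ⊤, f: ⊤}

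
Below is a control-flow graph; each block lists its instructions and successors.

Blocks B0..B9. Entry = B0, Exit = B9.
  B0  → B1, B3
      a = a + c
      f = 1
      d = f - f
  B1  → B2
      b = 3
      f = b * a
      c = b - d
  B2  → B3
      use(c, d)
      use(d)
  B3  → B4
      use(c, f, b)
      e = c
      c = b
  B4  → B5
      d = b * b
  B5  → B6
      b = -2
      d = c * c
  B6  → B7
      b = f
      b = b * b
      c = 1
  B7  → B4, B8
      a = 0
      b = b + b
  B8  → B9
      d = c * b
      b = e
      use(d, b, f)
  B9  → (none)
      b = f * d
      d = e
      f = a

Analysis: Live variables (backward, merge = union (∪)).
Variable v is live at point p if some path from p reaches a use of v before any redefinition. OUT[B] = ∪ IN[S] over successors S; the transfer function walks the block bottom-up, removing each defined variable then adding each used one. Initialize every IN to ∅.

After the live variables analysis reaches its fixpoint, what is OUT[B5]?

Per-block solution:
  B0:  IN={a, b, c}  OUT={a, b, c, d, f}
  B1:  IN={a, d}  OUT={b, c, d, f}
  B2:  IN={b, c, d, f}  OUT={b, c, f}
  B3:  IN={b, c, f}  OUT={b, c, e, f}
  B4:  IN={b, c, e, f}  OUT={c, e, f}
  B5:  IN={c, e, f}  OUT={e, f}
  B6:  IN={e, f}  OUT={b, c, e, f}
  B7:  IN={b, c, e, f}  OUT={a, b, c, e, f}
  B8:  IN={a, b, c, e, f}  OUT={a, d, e, f}
  B9:  IN={a, d, e, f}  OUT={}

Merge at B5: OUT[B5] = IN[B6] = {e, f}

Answer: {e, f}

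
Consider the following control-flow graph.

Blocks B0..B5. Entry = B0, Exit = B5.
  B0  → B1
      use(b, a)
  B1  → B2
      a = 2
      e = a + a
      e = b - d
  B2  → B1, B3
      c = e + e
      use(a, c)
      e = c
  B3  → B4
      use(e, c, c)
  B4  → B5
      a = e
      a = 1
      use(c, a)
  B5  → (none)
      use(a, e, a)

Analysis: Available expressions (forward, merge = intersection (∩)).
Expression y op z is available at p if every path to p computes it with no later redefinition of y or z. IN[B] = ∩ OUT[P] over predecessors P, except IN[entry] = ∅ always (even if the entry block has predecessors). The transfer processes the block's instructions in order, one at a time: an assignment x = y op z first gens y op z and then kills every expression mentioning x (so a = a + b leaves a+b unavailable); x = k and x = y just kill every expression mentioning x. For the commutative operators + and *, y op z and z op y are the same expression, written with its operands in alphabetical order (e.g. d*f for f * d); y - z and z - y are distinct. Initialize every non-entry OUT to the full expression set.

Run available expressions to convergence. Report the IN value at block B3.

Per-block solution:
  B0:   IN={}   OUT={}
  B1:   IN={}   OUT={a+a, b-d}
  B2:   IN={a+a, b-d}   OUT={a+a, b-d}
  B3:   IN={a+a, b-d}   OUT={a+a, b-d}
  B4:   IN={a+a, b-d}   OUT={b-d}
  B5:   IN={b-d}   OUT={b-d}

Merge at B3: IN[B3] = OUT[B2] = {a+a, b-d}

Answer: {a+a, b-d}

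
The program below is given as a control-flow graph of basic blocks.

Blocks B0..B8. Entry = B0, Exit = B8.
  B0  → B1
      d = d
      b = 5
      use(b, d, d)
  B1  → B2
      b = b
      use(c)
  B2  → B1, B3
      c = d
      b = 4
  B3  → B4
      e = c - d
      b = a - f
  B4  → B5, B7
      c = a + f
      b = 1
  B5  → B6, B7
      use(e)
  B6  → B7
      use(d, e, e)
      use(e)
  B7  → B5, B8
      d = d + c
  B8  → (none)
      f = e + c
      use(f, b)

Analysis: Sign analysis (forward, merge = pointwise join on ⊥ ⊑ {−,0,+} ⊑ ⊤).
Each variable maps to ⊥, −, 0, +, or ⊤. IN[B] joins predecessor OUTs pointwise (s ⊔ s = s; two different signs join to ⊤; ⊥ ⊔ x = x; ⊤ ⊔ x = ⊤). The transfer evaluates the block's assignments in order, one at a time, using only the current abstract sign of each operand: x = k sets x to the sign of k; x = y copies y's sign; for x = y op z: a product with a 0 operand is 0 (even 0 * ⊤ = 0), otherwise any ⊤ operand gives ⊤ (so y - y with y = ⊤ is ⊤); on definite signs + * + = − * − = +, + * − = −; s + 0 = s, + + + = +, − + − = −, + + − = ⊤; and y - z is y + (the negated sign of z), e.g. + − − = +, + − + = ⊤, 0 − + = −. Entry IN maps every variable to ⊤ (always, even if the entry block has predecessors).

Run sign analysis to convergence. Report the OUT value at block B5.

Answer: {a: ⊤, b: +, c: ⊤, d: ⊤, e: ⊤, f: ⊤}

Working:
Fixpoint table:
  B0: | IN=(all ⊤) | OUT={b:+; rest ⊤}
  B1: | IN={b:+; rest ⊤} | OUT={b:+; rest ⊤}
  B2: | IN={b:+; rest ⊤} | OUT={b:+; rest ⊤}
  B3: | IN={b:+; rest ⊤} | OUT=(all ⊤)
  B4: | IN=(all ⊤) | OUT={b:+; rest ⊤}
  B5: | IN={b:+; rest ⊤} | OUT={b:+; rest ⊤}
  B6: | IN={b:+; rest ⊤} | OUT={b:+; rest ⊤}
  B7: | IN={b:+; rest ⊤} | OUT={b:+; rest ⊤}
  B8: | IN={b:+; rest ⊤} | OUT={b:+; rest ⊤}

Merge at B5: IN[B5] = OUT[B4] ⊔ OUT[B7] = {a: ⊤, b: +, c: ⊤, d: ⊤, e: ⊤, f: ⊤}
Applying B5's transfer function to that IN value gives OUT[B5] (row B5 above).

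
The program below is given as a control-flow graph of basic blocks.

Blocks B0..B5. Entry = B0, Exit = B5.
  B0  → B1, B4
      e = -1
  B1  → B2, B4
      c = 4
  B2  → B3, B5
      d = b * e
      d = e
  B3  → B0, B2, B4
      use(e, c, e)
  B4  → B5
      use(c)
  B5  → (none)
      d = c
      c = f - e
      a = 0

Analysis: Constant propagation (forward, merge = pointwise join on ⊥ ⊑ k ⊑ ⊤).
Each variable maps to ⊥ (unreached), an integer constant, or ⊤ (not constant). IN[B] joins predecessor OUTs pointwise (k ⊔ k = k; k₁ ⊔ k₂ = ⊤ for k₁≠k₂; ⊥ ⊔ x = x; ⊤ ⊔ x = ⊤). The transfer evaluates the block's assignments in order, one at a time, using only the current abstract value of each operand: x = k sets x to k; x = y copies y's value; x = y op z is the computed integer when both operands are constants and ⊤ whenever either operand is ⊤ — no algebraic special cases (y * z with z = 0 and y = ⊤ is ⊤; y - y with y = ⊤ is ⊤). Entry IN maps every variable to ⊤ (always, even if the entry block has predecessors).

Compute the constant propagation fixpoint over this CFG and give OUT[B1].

Per-block solution:
  B0:   IN=(all ⊤)   OUT={e:-1; rest ⊤}
  B1:   IN={e:-1; rest ⊤}   OUT={c:4, e:-1; rest ⊤}
  B2:   IN={c:4, e:-1; rest ⊤}   OUT={c:4, d:-1, e:-1; rest ⊤}
  B3:   IN={c:4, d:-1, e:-1; rest ⊤}   OUT={c:4, d:-1, e:-1; rest ⊤}
  B4:   IN={e:-1; rest ⊤}   OUT={e:-1; rest ⊤}
  B5:   IN={e:-1; rest ⊤}   OUT={a:0, e:-1; rest ⊤}

Merge at B1: IN[B1] = OUT[B0] = {a: ⊤, b: ⊤, c: ⊤, d: ⊤, e: -1, f: ⊤}
Applying B1's transfer function to that IN value gives OUT[B1] (row B1 above).

Answer: {a: ⊤, b: ⊤, c: 4, d: ⊤, e: -1, f: ⊤}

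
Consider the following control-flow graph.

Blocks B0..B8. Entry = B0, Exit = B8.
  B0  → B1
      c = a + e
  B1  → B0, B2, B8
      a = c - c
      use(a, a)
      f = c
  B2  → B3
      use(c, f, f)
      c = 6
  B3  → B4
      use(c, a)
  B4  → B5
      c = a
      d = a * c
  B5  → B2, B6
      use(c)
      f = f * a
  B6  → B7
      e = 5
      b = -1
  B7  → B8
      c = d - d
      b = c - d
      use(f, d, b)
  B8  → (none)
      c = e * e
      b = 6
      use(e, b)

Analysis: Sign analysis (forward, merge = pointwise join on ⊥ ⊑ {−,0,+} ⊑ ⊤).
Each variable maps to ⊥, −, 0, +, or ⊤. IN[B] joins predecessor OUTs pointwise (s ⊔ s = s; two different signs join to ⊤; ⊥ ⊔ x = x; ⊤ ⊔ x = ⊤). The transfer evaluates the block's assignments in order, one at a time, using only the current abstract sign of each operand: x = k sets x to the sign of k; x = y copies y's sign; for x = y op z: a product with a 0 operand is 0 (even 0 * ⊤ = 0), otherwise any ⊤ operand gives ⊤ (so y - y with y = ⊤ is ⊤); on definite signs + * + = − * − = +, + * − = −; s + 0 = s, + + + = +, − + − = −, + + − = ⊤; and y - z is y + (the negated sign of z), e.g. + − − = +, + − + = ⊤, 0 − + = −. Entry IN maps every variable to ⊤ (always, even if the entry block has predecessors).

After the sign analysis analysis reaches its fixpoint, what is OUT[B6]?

Answer: {a: ⊤, b: -, c: ⊤, d: ⊤, e: +, f: ⊤}

Working:
Converged values:
  B0: | IN=(all ⊤) | OUT=(all ⊤)
  B1: | IN=(all ⊤) | OUT=(all ⊤)
  B2: | IN=(all ⊤) | OUT={c:+; rest ⊤}
  B3: | IN={c:+; rest ⊤} | OUT={c:+; rest ⊤}
  B4: | IN={c:+; rest ⊤} | OUT=(all ⊤)
  B5: | IN=(all ⊤) | OUT=(all ⊤)
  B6: | IN=(all ⊤) | OUT={b:-, e:+; rest ⊤}
  B7: | IN={b:-, e:+; rest ⊤} | OUT={e:+; rest ⊤}
  B8: | IN=(all ⊤) | OUT={b:+; rest ⊤}

Merge at B6: IN[B6] = OUT[B5] = {a: ⊤, b: ⊤, c: ⊤, d: ⊤, e: ⊤, f: ⊤}
Applying B6's transfer function to that IN value gives OUT[B6] (row B6 above).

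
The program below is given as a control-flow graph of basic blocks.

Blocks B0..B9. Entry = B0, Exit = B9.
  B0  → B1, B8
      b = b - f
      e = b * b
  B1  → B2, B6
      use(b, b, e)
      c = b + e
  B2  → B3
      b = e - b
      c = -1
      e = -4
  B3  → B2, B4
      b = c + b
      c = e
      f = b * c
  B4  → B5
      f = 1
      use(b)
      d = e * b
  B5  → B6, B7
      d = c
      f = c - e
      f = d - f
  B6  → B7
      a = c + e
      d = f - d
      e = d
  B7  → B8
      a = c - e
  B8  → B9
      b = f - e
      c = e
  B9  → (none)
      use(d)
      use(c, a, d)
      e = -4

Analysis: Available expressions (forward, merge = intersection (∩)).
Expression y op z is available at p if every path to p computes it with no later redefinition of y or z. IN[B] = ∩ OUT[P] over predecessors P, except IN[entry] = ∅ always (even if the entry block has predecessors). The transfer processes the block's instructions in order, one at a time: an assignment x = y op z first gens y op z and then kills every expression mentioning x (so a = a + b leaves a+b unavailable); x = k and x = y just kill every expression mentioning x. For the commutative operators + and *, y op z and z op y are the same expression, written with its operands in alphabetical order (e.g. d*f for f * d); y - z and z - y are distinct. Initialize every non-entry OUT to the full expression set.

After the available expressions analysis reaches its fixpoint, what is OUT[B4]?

Answer: {b*c, b*e}

Trace:
Fixpoint table:
  B0:   IN={}   OUT={b*b}
  B1:   IN={b*b}   OUT={b*b, b+e}
  B2:   IN={}   OUT={}
  B3:   IN={}   OUT={b*c}
  B4:   IN={b*c}   OUT={b*c, b*e}
  B5:   IN={b*c, b*e}   OUT={b*c, b*e, c-e}
  B6:   IN={}   OUT={}
  B7:   IN={}   OUT={c-e}
  B8:   IN={}   OUT={f-e}
  B9:   IN={f-e}   OUT={}

Merge at B4: IN[B4] = OUT[B3] = {b*c}
Applying B4's transfer function to that IN value gives OUT[B4] (row B4 above).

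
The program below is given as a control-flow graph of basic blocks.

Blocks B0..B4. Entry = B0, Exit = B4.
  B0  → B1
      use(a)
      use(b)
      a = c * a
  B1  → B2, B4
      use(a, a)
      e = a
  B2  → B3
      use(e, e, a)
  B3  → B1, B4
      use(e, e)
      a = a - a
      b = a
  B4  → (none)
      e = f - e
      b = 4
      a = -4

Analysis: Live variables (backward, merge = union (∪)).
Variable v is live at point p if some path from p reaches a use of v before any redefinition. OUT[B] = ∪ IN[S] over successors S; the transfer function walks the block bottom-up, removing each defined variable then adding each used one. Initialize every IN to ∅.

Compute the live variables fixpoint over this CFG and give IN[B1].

Fixpoint table:
  B0:  IN={a, b, c, f}  OUT={a, f}
  B1:  IN={a, f}  OUT={a, e, f}
  B2:  IN={a, e, f}  OUT={a, e, f}
  B3:  IN={a, e, f}  OUT={a, e, f}
  B4:  IN={e, f}  OUT={}

Merge at B1: OUT[B1] = IN[B2] ⊔ IN[B4] = {a, e, f}
Applying B1's transfer function to that OUT value gives IN[B1] (row B1 above).

Answer: {a, f}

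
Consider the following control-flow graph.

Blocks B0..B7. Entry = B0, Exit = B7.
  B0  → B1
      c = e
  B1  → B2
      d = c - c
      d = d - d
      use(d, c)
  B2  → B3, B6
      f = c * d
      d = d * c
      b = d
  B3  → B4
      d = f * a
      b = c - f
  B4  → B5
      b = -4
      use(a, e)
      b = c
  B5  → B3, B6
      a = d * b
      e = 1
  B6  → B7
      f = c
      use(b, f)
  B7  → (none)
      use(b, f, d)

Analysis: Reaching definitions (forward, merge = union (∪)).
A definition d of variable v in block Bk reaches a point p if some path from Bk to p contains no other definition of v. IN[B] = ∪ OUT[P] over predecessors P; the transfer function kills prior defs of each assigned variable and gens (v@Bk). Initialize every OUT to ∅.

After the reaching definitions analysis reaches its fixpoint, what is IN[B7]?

Fixpoint table:
  B0: | IN={} | OUT={c@B0}
  B1: | IN={c@B0} | OUT={c@B0, d@B1}
  B2: | IN={c@B0, d@B1} | OUT={b@B2, c@B0, d@B2, f@B2}
  B3: | IN={a@B5, b@B2, b@B4, c@B0, d@B2, d@B3, e@B5, f@B2} | OUT={a@B5, b@B3, c@B0, d@B3, e@B5, f@B2}
  B4: | IN={a@B5, b@B3, c@B0, d@B3, e@B5, f@B2} | OUT={a@B5, b@B4, c@B0, d@B3, e@B5, f@B2}
  B5: | IN={a@B5, b@B4, c@B0, d@B3, e@B5, f@B2} | OUT={a@B5, b@B4, c@B0, d@B3, e@B5, f@B2}
  B6: | IN={a@B5, b@B2, b@B4, c@B0, d@B2, d@B3, e@B5, f@B2} | OUT={a@B5, b@B2, b@B4, c@B0, d@B2, d@B3, e@B5, f@B6}
  B7: | IN={a@B5, b@B2, b@B4, c@B0, d@B2, d@B3, e@B5, f@B6} | OUT={a@B5, b@B2, b@B4, c@B0, d@B2, d@B3, e@B5, f@B6}

Merge at B7: IN[B7] = OUT[B6] = {a@B5, b@B2, b@B4, c@B0, d@B2, d@B3, e@B5, f@B6}

Answer: {a@B5, b@B2, b@B4, c@B0, d@B2, d@B3, e@B5, f@B6}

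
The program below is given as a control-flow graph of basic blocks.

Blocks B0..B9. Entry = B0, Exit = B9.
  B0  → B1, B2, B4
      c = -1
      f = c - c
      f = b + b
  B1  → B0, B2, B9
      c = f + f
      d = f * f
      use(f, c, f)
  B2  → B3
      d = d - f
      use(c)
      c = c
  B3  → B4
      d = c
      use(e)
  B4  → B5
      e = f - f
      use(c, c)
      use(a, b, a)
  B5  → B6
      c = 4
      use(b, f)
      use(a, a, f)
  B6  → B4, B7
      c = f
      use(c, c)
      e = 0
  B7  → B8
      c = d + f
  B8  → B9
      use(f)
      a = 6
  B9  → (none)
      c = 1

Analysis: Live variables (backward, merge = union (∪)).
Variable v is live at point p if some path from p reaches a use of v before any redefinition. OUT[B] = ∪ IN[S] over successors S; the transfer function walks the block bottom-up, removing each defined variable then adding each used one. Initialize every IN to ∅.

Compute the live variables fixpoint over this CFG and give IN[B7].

Converged values:
  B0:  IN={a, b, d, e}  OUT={a, b, c, d, e, f}
  B1:  IN={a, b, e, f}  OUT={a, b, c, d, e, f}
  B2:  IN={a, b, c, d, e, f}  OUT={a, b, c, e, f}
  B3:  IN={a, b, c, e, f}  OUT={a, b, c, d, f}
  B4:  IN={a, b, c, d, f}  OUT={a, b, d, f}
  B5:  IN={a, b, d, f}  OUT={a, b, d, f}
  B6:  IN={a, b, d, f}  OUT={a, b, c, d, f}
  B7:  IN={d, f}  OUT={f}
  B8:  IN={f}  OUT={}
  B9:  IN={}  OUT={}

Merge at B7: OUT[B7] = IN[B8] = {f}
Applying B7's transfer function to that OUT value gives IN[B7] (row B7 above).

Answer: {d, f}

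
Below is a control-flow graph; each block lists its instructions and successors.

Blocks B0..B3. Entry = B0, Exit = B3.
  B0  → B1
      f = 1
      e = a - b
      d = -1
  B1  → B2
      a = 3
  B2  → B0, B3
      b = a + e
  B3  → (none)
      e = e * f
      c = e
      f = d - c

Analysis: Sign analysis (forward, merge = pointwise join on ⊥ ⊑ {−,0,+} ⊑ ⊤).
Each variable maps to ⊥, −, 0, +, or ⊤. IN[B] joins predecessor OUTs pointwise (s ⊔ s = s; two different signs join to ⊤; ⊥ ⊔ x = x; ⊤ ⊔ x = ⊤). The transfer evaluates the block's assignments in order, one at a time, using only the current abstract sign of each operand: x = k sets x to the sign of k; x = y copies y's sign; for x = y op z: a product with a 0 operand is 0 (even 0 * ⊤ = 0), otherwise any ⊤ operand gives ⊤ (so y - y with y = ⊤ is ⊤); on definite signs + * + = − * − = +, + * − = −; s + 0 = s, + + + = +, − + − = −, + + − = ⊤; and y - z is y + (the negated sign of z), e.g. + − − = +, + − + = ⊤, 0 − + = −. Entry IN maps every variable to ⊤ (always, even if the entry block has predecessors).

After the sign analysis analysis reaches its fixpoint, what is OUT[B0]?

Answer: {a: ⊤, b: ⊤, c: ⊤, d: -, e: ⊤, f: +}

Trace:
Per-block solution:
  B0: | IN=(all ⊤) | OUT={d:-, f:+; rest ⊤}
  B1: | IN={d:-, f:+; rest ⊤} | OUT={a:+, d:-, f:+; rest ⊤}
  B2: | IN={a:+, d:-, f:+; rest ⊤} | OUT={a:+, d:-, f:+; rest ⊤}
  B3: | IN={a:+, d:-, f:+; rest ⊤} | OUT={a:+, d:-; rest ⊤}

Merge at B0 (entry node, so the boundary value (all ⊤) is joined with the incoming edge(s)): IN[B0] = (all ⊤) ⊔ OUT[B2] = {a: ⊤, b: ⊤, c: ⊤, d: ⊤, e: ⊤, f: ⊤}
Applying B0's transfer function to that IN value gives OUT[B0] (row B0 above).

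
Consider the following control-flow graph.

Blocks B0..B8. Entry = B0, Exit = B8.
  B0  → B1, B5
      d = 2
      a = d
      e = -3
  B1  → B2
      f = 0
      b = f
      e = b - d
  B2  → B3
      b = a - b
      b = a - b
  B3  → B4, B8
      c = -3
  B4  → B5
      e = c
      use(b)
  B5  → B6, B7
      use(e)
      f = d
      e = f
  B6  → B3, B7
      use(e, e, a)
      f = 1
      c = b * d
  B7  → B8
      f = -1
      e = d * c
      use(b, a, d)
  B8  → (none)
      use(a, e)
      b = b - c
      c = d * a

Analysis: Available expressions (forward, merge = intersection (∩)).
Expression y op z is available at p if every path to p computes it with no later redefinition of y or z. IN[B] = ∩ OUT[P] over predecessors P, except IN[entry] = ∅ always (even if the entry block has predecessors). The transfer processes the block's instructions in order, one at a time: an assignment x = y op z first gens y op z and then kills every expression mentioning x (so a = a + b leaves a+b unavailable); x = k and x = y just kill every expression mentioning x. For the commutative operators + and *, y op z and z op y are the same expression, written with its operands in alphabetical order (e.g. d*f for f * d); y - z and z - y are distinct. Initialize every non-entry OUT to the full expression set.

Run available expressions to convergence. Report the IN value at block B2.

Answer: {b-d}

Derivation:
Per-block solution:
  B0:   IN={}   OUT={}
  B1:   IN={}   OUT={b-d}
  B2:   IN={b-d}   OUT={}
  B3:   IN={}   OUT={}
  B4:   IN={}   OUT={}
  B5:   IN={}   OUT={}
  B6:   IN={}   OUT={b*d}
  B7:   IN={}   OUT={c*d}
  B8:   IN={}   OUT={a*d}

Merge at B2: IN[B2] = OUT[B1] = {b-d}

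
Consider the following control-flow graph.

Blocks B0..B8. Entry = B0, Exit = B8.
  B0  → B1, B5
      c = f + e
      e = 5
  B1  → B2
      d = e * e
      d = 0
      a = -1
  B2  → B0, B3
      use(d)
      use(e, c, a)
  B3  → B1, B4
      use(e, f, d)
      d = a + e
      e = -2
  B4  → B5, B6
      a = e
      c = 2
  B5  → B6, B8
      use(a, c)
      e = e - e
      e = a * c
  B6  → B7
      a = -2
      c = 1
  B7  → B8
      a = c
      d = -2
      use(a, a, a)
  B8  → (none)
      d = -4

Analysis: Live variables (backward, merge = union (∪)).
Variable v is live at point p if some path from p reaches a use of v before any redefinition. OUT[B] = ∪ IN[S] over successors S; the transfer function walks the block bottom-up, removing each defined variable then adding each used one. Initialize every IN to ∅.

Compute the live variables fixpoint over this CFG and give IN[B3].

Fixpoint table:
  B0:  IN={a, e, f}  OUT={a, c, e, f}
  B1:  IN={c, e, f}  OUT={a, c, d, e, f}
  B2:  IN={a, c, d, e, f}  OUT={a, c, d, e, f}
  B3:  IN={a, c, d, e, f}  OUT={c, e, f}
  B4:  IN={e}  OUT={a, c, e}
  B5:  IN={a, c, e}  OUT={}
  B6:  IN={}  OUT={c}
  B7:  IN={c}  OUT={}
  B8:  IN={}  OUT={}

Merge at B3: OUT[B3] = IN[B1] ⊔ IN[B4] = {c, e, f}
Applying B3's transfer function to that OUT value gives IN[B3] (row B3 above).

Answer: {a, c, d, e, f}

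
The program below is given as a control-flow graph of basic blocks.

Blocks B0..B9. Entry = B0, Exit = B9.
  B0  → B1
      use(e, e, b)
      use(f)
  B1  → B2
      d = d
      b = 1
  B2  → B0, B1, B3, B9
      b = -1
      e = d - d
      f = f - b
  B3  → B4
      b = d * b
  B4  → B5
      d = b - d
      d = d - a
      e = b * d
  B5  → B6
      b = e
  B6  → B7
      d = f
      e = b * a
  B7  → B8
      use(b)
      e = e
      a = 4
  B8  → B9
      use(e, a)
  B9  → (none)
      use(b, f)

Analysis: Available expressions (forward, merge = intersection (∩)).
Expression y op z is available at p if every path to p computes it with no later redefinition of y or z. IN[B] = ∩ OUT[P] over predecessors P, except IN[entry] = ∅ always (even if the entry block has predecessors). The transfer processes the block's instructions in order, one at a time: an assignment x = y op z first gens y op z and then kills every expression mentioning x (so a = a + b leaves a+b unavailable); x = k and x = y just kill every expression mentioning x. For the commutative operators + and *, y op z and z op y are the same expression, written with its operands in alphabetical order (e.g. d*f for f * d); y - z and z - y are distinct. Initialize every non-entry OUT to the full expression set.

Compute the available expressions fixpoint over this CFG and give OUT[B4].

Answer: {b*d}

Working:
Converged values:
  B0: | IN={} | OUT={}
  B1: | IN={} | OUT={}
  B2: | IN={} | OUT={d-d}
  B3: | IN={d-d} | OUT={d-d}
  B4: | IN={d-d} | OUT={b*d}
  B5: | IN={b*d} | OUT={}
  B6: | IN={} | OUT={a*b}
  B7: | IN={a*b} | OUT={}
  B8: | IN={} | OUT={}
  B9: | IN={} | OUT={}

Merge at B4: IN[B4] = OUT[B3] = {d-d}
Applying B4's transfer function to that IN value gives OUT[B4] (row B4 above).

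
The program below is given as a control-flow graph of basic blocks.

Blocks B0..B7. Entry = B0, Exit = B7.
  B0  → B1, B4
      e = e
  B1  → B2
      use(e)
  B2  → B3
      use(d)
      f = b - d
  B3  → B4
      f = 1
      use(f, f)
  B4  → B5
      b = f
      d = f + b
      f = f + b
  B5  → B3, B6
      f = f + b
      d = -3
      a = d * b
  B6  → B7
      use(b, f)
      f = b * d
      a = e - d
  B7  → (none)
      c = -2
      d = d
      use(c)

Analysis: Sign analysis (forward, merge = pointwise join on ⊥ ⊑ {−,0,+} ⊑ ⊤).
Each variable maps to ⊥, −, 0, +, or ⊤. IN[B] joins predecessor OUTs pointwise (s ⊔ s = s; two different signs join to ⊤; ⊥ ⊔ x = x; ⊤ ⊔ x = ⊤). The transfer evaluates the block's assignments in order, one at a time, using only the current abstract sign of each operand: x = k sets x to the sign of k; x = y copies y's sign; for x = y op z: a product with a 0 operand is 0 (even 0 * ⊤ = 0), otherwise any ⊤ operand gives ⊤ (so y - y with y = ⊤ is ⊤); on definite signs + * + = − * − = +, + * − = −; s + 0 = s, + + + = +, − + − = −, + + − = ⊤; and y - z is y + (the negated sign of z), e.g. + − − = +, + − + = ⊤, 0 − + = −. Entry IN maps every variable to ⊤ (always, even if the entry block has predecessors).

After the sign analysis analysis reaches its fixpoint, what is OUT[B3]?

Answer: {a: ⊤, b: ⊤, c: ⊤, d: ⊤, e: ⊤, f: +}

Derivation:
Converged values:
  B0: | IN=(all ⊤) | OUT=(all ⊤)
  B1: | IN=(all ⊤) | OUT=(all ⊤)
  B2: | IN=(all ⊤) | OUT=(all ⊤)
  B3: | IN=(all ⊤) | OUT={f:+; rest ⊤}
  B4: | IN=(all ⊤) | OUT=(all ⊤)
  B5: | IN=(all ⊤) | OUT={d:-; rest ⊤}
  B6: | IN={d:-; rest ⊤} | OUT={d:-; rest ⊤}
  B7: | IN={d:-; rest ⊤} | OUT={c:-, d:-; rest ⊤}

Merge at B3: IN[B3] = OUT[B2] ⊔ OUT[B5] = {a: ⊤, b: ⊤, c: ⊤, d: ⊤, e: ⊤, f: ⊤}
Applying B3's transfer function to that IN value gives OUT[B3] (row B3 above).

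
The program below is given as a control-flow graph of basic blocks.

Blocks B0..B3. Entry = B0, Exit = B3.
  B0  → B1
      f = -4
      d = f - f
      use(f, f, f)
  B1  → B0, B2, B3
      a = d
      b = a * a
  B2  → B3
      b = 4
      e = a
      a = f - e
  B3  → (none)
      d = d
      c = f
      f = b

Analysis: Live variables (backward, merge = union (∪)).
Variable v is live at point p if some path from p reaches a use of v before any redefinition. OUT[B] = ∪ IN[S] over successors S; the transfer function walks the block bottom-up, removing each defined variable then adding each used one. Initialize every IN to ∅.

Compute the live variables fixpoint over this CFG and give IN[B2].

Fixpoint table:
  B0: | IN={} | OUT={d, f}
  B1: | IN={d, f} | OUT={a, b, d, f}
  B2: | IN={a, d, f} | OUT={b, d, f}
  B3: | IN={b, d, f} | OUT={}

Merge at B2: OUT[B2] = IN[B3] = {b, d, f}
Applying B2's transfer function to that OUT value gives IN[B2] (row B2 above).

Answer: {a, d, f}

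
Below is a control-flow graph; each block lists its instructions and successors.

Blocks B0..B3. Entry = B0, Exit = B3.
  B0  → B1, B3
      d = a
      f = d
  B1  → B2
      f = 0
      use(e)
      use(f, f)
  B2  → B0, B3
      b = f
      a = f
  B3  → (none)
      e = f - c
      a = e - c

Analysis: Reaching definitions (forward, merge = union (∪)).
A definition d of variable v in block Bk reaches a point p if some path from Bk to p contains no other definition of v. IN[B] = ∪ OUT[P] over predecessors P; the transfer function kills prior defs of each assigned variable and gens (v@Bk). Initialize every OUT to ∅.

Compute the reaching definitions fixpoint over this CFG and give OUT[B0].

Converged values:
  B0:  IN={a@B2, b@B2, d@B0, f@B1}  OUT={a@B2, b@B2, d@B0, f@B0}
  B1:  IN={a@B2, b@B2, d@B0, f@B0}  OUT={a@B2, b@B2, d@B0, f@B1}
  B2:  IN={a@B2, b@B2, d@B0, f@B1}  OUT={a@B2, b@B2, d@B0, f@B1}
  B3:  IN={a@B2, b@B2, d@B0, f@B0, f@B1}  OUT={a@B3, b@B2, d@B0, e@B3, f@B0, f@B1}

Merge at B0 (entry node, so the boundary value {} is joined with the incoming edge(s)): IN[B0] = {} ⊔ OUT[B2] = {a@B2, b@B2, d@B0, f@B1}
Applying B0's transfer function to that IN value gives OUT[B0] (row B0 above).

Answer: {a@B2, b@B2, d@B0, f@B0}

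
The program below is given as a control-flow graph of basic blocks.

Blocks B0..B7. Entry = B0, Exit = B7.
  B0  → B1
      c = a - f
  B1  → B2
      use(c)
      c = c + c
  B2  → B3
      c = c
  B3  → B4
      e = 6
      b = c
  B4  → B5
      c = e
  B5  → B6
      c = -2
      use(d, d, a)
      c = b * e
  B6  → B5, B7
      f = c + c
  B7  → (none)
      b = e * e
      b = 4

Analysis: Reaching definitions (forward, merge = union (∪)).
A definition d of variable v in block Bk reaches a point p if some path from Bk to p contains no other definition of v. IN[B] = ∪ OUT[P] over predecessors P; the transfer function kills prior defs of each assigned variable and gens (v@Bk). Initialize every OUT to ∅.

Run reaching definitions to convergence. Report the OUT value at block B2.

Fixpoint table:
  B0:  IN={}  OUT={c@B0}
  B1:  IN={c@B0}  OUT={c@B1}
  B2:  IN={c@B1}  OUT={c@B2}
  B3:  IN={c@B2}  OUT={b@B3, c@B2, e@B3}
  B4:  IN={b@B3, c@B2, e@B3}  OUT={b@B3, c@B4, e@B3}
  B5:  IN={b@B3, c@B4, c@B5, e@B3, f@B6}  OUT={b@B3, c@B5, e@B3, f@B6}
  B6:  IN={b@B3, c@B5, e@B3, f@B6}  OUT={b@B3, c@B5, e@B3, f@B6}
  B7:  IN={b@B3, c@B5, e@B3, f@B6}  OUT={b@B7, c@B5, e@B3, f@B6}

Merge at B2: IN[B2] = OUT[B1] = {c@B1}
Applying B2's transfer function to that IN value gives OUT[B2] (row B2 above).

Answer: {c@B2}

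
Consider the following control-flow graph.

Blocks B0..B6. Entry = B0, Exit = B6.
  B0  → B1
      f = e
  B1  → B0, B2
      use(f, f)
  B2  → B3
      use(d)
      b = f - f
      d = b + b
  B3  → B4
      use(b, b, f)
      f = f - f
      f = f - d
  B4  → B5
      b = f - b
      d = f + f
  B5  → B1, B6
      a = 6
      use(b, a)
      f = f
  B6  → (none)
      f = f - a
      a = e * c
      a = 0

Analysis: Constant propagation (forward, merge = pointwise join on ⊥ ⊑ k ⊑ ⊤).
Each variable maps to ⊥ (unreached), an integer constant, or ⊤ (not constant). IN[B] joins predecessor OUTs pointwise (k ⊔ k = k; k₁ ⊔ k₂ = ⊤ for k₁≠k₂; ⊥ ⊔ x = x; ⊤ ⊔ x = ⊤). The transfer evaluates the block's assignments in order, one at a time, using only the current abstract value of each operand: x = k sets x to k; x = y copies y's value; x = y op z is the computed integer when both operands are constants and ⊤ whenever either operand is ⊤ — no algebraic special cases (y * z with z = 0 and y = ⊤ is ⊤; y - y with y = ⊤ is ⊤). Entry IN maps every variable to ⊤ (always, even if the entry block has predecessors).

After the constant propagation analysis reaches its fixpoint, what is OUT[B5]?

Fixpoint table:
  B0: | IN=(all ⊤) | OUT=(all ⊤)
  B1: | IN=(all ⊤) | OUT=(all ⊤)
  B2: | IN=(all ⊤) | OUT=(all ⊤)
  B3: | IN=(all ⊤) | OUT=(all ⊤)
  B4: | IN=(all ⊤) | OUT=(all ⊤)
  B5: | IN=(all ⊤) | OUT={a:6; rest ⊤}
  B6: | IN={a:6; rest ⊤} | OUT={a:0; rest ⊤}

Merge at B5: IN[B5] = OUT[B4] = {a: ⊤, b: ⊤, c: ⊤, d: ⊤, e: ⊤, f: ⊤}
Applying B5's transfer function to that IN value gives OUT[B5] (row B5 above).

Answer: {a: 6, b: ⊤, c: ⊤, d: ⊤, e: ⊤, f: ⊤}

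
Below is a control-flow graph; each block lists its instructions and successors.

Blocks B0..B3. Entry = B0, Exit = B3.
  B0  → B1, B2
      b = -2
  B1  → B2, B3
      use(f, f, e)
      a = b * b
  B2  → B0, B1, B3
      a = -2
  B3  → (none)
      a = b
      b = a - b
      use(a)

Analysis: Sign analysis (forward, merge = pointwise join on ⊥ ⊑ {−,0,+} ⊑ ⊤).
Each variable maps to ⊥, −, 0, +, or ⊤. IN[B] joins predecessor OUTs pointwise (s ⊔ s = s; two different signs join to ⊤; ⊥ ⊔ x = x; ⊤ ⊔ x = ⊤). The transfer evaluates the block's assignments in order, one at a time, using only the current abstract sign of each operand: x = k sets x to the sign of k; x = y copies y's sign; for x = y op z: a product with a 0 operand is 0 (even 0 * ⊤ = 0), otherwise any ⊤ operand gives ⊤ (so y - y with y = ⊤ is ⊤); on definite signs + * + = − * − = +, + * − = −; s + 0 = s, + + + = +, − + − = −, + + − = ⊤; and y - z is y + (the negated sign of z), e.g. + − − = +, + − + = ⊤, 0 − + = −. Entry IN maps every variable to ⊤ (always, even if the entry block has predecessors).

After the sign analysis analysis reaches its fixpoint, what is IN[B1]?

Fixpoint table:
  B0: | IN=(all ⊤) | OUT={b:-; rest ⊤}
  B1: | IN={b:-; rest ⊤} | OUT={a:+, b:-; rest ⊤}
  B2: | IN={b:-; rest ⊤} | OUT={a:-, b:-; rest ⊤}
  B3: | IN={b:-; rest ⊤} | OUT={a:-; rest ⊤}

Merge at B1: IN[B1] = OUT[B0] ⊔ OUT[B2] = {a: ⊤, b: -, c: ⊤, d: ⊤, e: ⊤, f: ⊤}

Answer: {a: ⊤, b: -, c: ⊤, d: ⊤, e: ⊤, f: ⊤}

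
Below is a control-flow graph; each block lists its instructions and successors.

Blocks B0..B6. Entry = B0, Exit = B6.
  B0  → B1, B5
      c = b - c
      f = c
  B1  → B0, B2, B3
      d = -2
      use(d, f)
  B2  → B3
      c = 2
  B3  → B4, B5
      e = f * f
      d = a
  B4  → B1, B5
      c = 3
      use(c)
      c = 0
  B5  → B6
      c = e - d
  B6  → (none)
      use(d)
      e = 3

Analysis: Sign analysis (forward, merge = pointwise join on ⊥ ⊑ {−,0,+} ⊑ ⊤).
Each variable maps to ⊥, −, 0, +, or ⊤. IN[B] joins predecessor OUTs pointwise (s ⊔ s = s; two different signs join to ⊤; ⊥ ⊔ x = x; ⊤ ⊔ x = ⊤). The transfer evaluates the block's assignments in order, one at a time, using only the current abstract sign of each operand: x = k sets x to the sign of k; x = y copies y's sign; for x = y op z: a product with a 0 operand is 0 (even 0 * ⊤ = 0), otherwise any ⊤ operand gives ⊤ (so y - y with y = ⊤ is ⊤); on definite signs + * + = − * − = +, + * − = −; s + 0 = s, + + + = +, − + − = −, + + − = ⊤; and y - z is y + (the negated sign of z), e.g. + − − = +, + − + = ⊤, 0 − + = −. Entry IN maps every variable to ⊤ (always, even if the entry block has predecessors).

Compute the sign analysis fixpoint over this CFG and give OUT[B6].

Answer: {a: ⊤, b: ⊤, c: ⊤, d: ⊤, e: +, f: ⊤}

Working:
Fixpoint table:
  B0:  IN=(all ⊤)  OUT=(all ⊤)
  B1:  IN=(all ⊤)  OUT={d:-; rest ⊤}
  B2:  IN={d:-; rest ⊤}  OUT={c:+, d:-; rest ⊤}
  B3:  IN={d:-; rest ⊤}  OUT=(all ⊤)
  B4:  IN=(all ⊤)  OUT={c:0; rest ⊤}
  B5:  IN=(all ⊤)  OUT=(all ⊤)
  B6:  IN=(all ⊤)  OUT={e:+; rest ⊤}

Merge at B6: IN[B6] = OUT[B5] = {a: ⊤, b: ⊤, c: ⊤, d: ⊤, e: ⊤, f: ⊤}
Applying B6's transfer function to that IN value gives OUT[B6] (row B6 above).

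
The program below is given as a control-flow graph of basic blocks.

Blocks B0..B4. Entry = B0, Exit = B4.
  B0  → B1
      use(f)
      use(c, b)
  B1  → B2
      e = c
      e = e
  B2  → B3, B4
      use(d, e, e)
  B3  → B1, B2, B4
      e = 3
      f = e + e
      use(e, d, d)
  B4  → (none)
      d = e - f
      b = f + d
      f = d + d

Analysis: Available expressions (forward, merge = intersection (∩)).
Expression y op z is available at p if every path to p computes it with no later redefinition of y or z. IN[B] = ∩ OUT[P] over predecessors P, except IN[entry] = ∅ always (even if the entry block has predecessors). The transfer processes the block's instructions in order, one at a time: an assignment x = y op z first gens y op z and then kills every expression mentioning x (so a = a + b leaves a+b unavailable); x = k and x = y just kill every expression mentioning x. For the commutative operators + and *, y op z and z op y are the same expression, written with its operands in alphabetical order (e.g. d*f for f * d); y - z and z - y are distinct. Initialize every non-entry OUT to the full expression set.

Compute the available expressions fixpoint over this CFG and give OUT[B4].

Per-block solution:
  B0:  IN={}  OUT={}
  B1:  IN={}  OUT={}
  B2:  IN={}  OUT={}
  B3:  IN={}  OUT={e+e}
  B4:  IN={}  OUT={d+d}

Merge at B4: IN[B4] = OUT[B2] ∩ OUT[B3] = {}
Applying B4's transfer function to that IN value gives OUT[B4] (row B4 above).

Answer: {d+d}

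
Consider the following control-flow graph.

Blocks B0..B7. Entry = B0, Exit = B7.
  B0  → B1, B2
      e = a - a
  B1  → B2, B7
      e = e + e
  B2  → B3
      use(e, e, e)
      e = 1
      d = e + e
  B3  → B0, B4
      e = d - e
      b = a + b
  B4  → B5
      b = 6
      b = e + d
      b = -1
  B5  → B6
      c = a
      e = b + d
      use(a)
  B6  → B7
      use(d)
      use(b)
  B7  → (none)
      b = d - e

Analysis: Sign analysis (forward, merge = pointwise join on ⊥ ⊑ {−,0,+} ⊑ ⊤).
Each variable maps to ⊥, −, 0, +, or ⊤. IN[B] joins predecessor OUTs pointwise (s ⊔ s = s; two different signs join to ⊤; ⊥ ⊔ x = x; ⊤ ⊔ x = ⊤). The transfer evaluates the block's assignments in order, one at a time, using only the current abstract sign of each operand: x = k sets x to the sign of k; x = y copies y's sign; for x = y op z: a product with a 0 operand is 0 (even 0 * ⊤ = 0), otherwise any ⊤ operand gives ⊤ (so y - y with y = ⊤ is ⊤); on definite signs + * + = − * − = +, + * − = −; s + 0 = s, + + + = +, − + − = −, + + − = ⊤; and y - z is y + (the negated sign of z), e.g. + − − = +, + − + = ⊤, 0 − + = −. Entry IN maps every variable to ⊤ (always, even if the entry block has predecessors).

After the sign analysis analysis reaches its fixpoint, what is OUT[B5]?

Answer: {a: ⊤, b: -, c: ⊤, d: +, e: ⊤, f: ⊤}

Trace:
Fixpoint table:
  B0:   IN=(all ⊤)   OUT=(all ⊤)
  B1:   IN=(all ⊤)   OUT=(all ⊤)
  B2:   IN=(all ⊤)   OUT={d:+, e:+; rest ⊤}
  B3:   IN={d:+, e:+; rest ⊤}   OUT={d:+; rest ⊤}
  B4:   IN={d:+; rest ⊤}   OUT={b:-, d:+; rest ⊤}
  B5:   IN={b:-, d:+; rest ⊤}   OUT={b:-, d:+; rest ⊤}
  B6:   IN={b:-, d:+; rest ⊤}   OUT={b:-, d:+; rest ⊤}
  B7:   IN=(all ⊤)   OUT=(all ⊤)

Merge at B5: IN[B5] = OUT[B4] = {a: ⊤, b: -, c: ⊤, d: +, e: ⊤, f: ⊤}
Applying B5's transfer function to that IN value gives OUT[B5] (row B5 above).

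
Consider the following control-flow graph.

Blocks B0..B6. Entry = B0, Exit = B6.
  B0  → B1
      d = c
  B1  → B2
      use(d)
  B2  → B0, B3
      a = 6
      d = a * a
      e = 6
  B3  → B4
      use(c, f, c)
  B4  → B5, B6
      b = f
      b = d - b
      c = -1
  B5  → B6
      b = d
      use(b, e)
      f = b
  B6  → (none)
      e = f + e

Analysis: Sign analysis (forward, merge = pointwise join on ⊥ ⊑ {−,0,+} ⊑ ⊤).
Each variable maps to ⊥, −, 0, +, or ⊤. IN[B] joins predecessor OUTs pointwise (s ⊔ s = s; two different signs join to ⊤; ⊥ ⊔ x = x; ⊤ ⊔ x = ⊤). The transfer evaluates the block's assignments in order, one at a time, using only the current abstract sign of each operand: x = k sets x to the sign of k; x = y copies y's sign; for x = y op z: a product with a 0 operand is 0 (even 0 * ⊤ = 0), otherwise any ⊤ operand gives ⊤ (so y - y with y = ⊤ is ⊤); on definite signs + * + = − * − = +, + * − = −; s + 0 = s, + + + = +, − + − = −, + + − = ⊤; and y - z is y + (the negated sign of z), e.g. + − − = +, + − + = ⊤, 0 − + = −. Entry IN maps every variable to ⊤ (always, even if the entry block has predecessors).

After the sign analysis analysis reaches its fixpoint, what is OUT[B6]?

Answer: {a: +, b: ⊤, c: -, d: +, e: ⊤, f: ⊤}

Working:
Per-block solution:
  B0:  IN=(all ⊤)  OUT=(all ⊤)
  B1:  IN=(all ⊤)  OUT=(all ⊤)
  B2:  IN=(all ⊤)  OUT={a:+, d:+, e:+; rest ⊤}
  B3:  IN={a:+, d:+, e:+; rest ⊤}  OUT={a:+, d:+, e:+; rest ⊤}
  B4:  IN={a:+, d:+, e:+; rest ⊤}  OUT={a:+, c:-, d:+, e:+; rest ⊤}
  B5:  IN={a:+, c:-, d:+, e:+; rest ⊤}  OUT={a:+, b:+, c:-, d:+, e:+, f:+; rest ⊤}
  B6:  IN={a:+, c:-, d:+, e:+; rest ⊤}  OUT={a:+, c:-, d:+; rest ⊤}

Merge at B6: IN[B6] = OUT[B4] ⊔ OUT[B5] = {a: +, b: ⊤, c: -, d: +, e: +, f: ⊤}
Applying B6's transfer function to that IN value gives OUT[B6] (row B6 above).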